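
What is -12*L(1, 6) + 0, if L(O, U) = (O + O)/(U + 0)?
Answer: -4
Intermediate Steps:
L(O, U) = 2*O/U (L(O, U) = (2*O)/U = 2*O/U)
-12*L(1, 6) + 0 = -24/6 + 0 = -12*1/3 + 0 = -4 + 0 = -4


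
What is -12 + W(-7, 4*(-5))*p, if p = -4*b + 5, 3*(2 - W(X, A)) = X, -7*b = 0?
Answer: 29/3 ≈ 9.6667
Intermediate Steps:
b = 0 (b = -⅐*0 = 0)
W(X, A) = 2 - X/3
p = 5 (p = -4*0 + 5 = 0 + 5 = 5)
-12 + W(-7, 4*(-5))*p = -12 + (2 - ⅓*(-7))*5 = -12 + (2 + 7/3)*5 = -12 + (13/3)*5 = -12 + 65/3 = 29/3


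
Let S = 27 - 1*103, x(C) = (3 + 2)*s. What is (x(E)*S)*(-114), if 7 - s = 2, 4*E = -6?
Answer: 216600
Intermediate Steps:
E = -3/2 (E = (1/4)*(-6) = -3/2 ≈ -1.5000)
s = 5 (s = 7 - 1*2 = 7 - 2 = 5)
x(C) = 25 (x(C) = (3 + 2)*5 = 5*5 = 25)
S = -76 (S = 27 - 103 = -76)
(x(E)*S)*(-114) = (25*(-76))*(-114) = -1900*(-114) = 216600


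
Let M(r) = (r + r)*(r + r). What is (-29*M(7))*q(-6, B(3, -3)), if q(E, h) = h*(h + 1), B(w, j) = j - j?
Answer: 0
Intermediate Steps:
B(w, j) = 0
M(r) = 4*r² (M(r) = (2*r)*(2*r) = 4*r²)
q(E, h) = h*(1 + h)
(-29*M(7))*q(-6, B(3, -3)) = (-116*7²)*(0*(1 + 0)) = (-116*49)*(0*1) = -29*196*0 = -5684*0 = 0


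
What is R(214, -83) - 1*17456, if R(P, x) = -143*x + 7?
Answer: -5580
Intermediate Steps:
R(P, x) = 7 - 143*x
R(214, -83) - 1*17456 = (7 - 143*(-83)) - 1*17456 = (7 + 11869) - 17456 = 11876 - 17456 = -5580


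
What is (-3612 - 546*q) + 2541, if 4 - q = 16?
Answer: 5481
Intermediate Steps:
q = -12 (q = 4 - 1*16 = 4 - 16 = -12)
(-3612 - 546*q) + 2541 = (-3612 - 546*(-12)) + 2541 = (-3612 + 6552) + 2541 = 2940 + 2541 = 5481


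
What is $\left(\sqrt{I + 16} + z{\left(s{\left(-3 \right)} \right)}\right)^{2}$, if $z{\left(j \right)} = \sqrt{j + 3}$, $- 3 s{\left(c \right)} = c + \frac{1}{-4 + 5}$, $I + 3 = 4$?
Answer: $\frac{62}{3} + \frac{2 \sqrt{561}}{3} \approx 36.457$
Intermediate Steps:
$I = 1$ ($I = -3 + 4 = 1$)
$s{\left(c \right)} = - \frac{1}{3} - \frac{c}{3}$ ($s{\left(c \right)} = - \frac{c + \frac{1}{-4 + 5}}{3} = - \frac{c + 1^{-1}}{3} = - \frac{c + 1}{3} = - \frac{1 + c}{3} = - \frac{1}{3} - \frac{c}{3}$)
$z{\left(j \right)} = \sqrt{3 + j}$
$\left(\sqrt{I + 16} + z{\left(s{\left(-3 \right)} \right)}\right)^{2} = \left(\sqrt{1 + 16} + \sqrt{3 - - \frac{2}{3}}\right)^{2} = \left(\sqrt{17} + \sqrt{3 + \left(- \frac{1}{3} + 1\right)}\right)^{2} = \left(\sqrt{17} + \sqrt{3 + \frac{2}{3}}\right)^{2} = \left(\sqrt{17} + \sqrt{\frac{11}{3}}\right)^{2} = \left(\sqrt{17} + \frac{\sqrt{33}}{3}\right)^{2}$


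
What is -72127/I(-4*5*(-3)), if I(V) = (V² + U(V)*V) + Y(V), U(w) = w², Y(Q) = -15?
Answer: -72127/219585 ≈ -0.32847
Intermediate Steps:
I(V) = -15 + V² + V³ (I(V) = (V² + V²*V) - 15 = (V² + V³) - 15 = -15 + V² + V³)
-72127/I(-4*5*(-3)) = -72127/(-15 + (-4*5*(-3))² + (-4*5*(-3))³) = -72127/(-15 + (-20*(-3))² + (-20*(-3))³) = -72127/(-15 + 60² + 60³) = -72127/(-15 + 3600 + 216000) = -72127/219585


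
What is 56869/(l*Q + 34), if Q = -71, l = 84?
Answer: -56869/5930 ≈ -9.5901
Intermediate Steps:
56869/(l*Q + 34) = 56869/(84*(-71) + 34) = 56869/(-5964 + 34) = 56869/(-5930) = 56869*(-1/5930) = -56869/5930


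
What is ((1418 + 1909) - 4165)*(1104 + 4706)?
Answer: -4868780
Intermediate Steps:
((1418 + 1909) - 4165)*(1104 + 4706) = (3327 - 4165)*5810 = -838*5810 = -4868780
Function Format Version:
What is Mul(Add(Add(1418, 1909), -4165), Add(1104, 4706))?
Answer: -4868780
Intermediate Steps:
Mul(Add(Add(1418, 1909), -4165), Add(1104, 4706)) = Mul(Add(3327, -4165), 5810) = Mul(-838, 5810) = -4868780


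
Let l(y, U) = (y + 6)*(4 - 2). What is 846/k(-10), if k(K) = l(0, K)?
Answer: 141/2 ≈ 70.500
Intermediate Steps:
l(y, U) = 12 + 2*y (l(y, U) = (6 + y)*2 = 12 + 2*y)
k(K) = 12 (k(K) = 12 + 2*0 = 12 + 0 = 12)
846/k(-10) = 846/12 = (1/12)*846 = 141/2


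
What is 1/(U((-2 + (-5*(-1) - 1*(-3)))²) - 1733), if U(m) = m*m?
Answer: -1/437 ≈ -0.0022883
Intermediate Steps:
U(m) = m²
1/(U((-2 + (-5*(-1) - 1*(-3)))²) - 1733) = 1/(((-2 + (-5*(-1) - 1*(-3)))²)² - 1733) = 1/(((-2 + (5 + 3))²)² - 1733) = 1/(((-2 + 8)²)² - 1733) = 1/((6²)² - 1733) = 1/(36² - 1733) = 1/(1296 - 1733) = 1/(-437) = -1/437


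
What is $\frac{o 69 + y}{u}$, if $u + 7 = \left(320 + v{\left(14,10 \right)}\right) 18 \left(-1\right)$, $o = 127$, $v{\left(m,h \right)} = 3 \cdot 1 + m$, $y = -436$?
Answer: $- \frac{8327}{6073} \approx -1.3712$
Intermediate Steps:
$v{\left(m,h \right)} = 3 + m$
$u = -6073$ ($u = -7 + \left(320 + \left(3 + 14\right)\right) 18 \left(-1\right) = -7 + \left(320 + 17\right) \left(-18\right) = -7 + 337 \left(-18\right) = -7 - 6066 = -6073$)
$\frac{o 69 + y}{u} = \frac{127 \cdot 69 - 436}{-6073} = \left(8763 - 436\right) \left(- \frac{1}{6073}\right) = 8327 \left(- \frac{1}{6073}\right) = - \frac{8327}{6073}$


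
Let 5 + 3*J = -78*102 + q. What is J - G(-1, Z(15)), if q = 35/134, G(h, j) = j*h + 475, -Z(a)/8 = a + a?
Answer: -1354169/402 ≈ -3368.6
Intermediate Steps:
Z(a) = -16*a (Z(a) = -8*(a + a) = -16*a)
G(h, j) = 475 + h*j (G(h, j) = h*j + 475 = 475 + h*j)
q = 35/134 (q = 35*(1/134) = 35/134 ≈ 0.26119)
J = -1066739/402 (J = -5/3 + (-78*102 + 35/134)/3 = -5/3 + (-7956 + 35/134)/3 = -5/3 + (1/3)*(-1066069/134) = -5/3 - 1066069/402 = -1066739/402 ≈ -2653.6)
J - G(-1, Z(15)) = -1066739/402 - (475 - (-16)*15) = -1066739/402 - (475 - 1*(-240)) = -1066739/402 - (475 + 240) = -1066739/402 - 1*715 = -1066739/402 - 715 = -1354169/402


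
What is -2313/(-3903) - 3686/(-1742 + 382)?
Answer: 2922023/884680 ≈ 3.3029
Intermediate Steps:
-2313/(-3903) - 3686/(-1742 + 382) = -2313*(-1/3903) - 3686/(-1360) = 771/1301 - 3686*(-1/1360) = 771/1301 + 1843/680 = 2922023/884680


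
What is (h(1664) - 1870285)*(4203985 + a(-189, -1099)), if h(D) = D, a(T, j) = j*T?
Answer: -8243787791216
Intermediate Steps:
a(T, j) = T*j
(h(1664) - 1870285)*(4203985 + a(-189, -1099)) = (1664 - 1870285)*(4203985 - 189*(-1099)) = -1868621*(4203985 + 207711) = -1868621*4411696 = -8243787791216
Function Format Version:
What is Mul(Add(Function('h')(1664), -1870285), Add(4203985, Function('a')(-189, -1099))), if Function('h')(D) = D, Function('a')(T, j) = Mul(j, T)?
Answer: -8243787791216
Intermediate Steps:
Function('a')(T, j) = Mul(T, j)
Mul(Add(Function('h')(1664), -1870285), Add(4203985, Function('a')(-189, -1099))) = Mul(Add(1664, -1870285), Add(4203985, Mul(-189, -1099))) = Mul(-1868621, Add(4203985, 207711)) = Mul(-1868621, 4411696) = -8243787791216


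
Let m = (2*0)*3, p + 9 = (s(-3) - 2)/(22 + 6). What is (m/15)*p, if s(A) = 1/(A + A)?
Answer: 0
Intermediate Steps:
s(A) = 1/(2*A)
p = -1525/168 (p = -9 + ((1/2)/(-3) - 2)/(22 + 6) = -9 + ((1/2)*(-1/3) - 2)/28 = -9 + (-1/6 - 2)*(1/28) = -9 - 13/6*1/28 = -9 - 13/168 = -1525/168 ≈ -9.0774)
m = 0 (m = 0*3 = 0)
(m/15)*p = (0/15)*(-1525/168) = (0*(1/15))*(-1525/168) = 0*(-1525/168) = 0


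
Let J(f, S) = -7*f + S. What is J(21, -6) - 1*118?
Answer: -271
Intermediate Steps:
J(f, S) = S - 7*f
J(21, -6) - 1*118 = (-6 - 7*21) - 1*118 = (-6 - 147) - 118 = -153 - 118 = -271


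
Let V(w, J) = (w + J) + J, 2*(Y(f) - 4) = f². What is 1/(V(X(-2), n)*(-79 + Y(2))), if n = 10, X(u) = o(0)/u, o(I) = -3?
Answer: -2/3139 ≈ -0.00063715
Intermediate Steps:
Y(f) = 4 + f²/2
X(u) = -3/u
V(w, J) = w + 2*J (V(w, J) = (J + w) + J = w + 2*J)
1/(V(X(-2), n)*(-79 + Y(2))) = 1/((-3/(-2) + 2*10)*(-79 + (4 + (½)*2²))) = 1/((-3*(-½) + 20)*(-79 + (4 + (½)*4))) = 1/((3/2 + 20)*(-79 + (4 + 2))) = 1/(43*(-79 + 6)/2) = 1/((43/2)*(-73)) = 1/(-3139/2) = -2/3139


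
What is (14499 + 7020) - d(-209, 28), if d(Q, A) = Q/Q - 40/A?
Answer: 150636/7 ≈ 21519.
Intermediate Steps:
d(Q, A) = 1 - 40/A
(14499 + 7020) - d(-209, 28) = (14499 + 7020) - (-40 + 28)/28 = 21519 - (-12)/28 = 21519 - 1*(-3/7) = 21519 + 3/7 = 150636/7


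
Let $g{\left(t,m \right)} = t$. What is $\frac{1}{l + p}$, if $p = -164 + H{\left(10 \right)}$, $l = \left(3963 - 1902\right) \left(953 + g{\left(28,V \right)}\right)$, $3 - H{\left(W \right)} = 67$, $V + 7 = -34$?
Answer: $\frac{1}{2021613} \approx 4.9465 \cdot 10^{-7}$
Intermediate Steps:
$V = -41$ ($V = -7 - 34 = -41$)
$H{\left(W \right)} = -64$ ($H{\left(W \right)} = 3 - 67 = -64$)
$l = 2021841$ ($l = \left(3963 - 1902\right) \left(953 + 28\right) = 2061 \cdot 981 = 2021841$)
$p = -228$ ($p = -164 - 64 = -228$)
$\frac{1}{l + p} = \frac{1}{2021841 - 228} = \frac{1}{2021613}$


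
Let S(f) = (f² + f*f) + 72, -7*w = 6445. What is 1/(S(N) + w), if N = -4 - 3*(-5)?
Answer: -7/4247 ≈ -0.0016482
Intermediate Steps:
N = 11 (N = -4 + 15 = 11)
w = -6445/7 (w = -⅐*6445 = -6445/7 ≈ -920.71)
S(f) = 72 + 2*f² (S(f) = (f² + f²) + 72 = 2*f² + 72 = 72 + 2*f²)
1/(S(N) + w) = 1/((72 + 2*11²) - 6445/7) = 1/((72 + 2*121) - 6445/7) = 1/((72 + 242) - 6445/7) = 1/(314 - 6445/7) = 1/(-4247/7) = -7/4247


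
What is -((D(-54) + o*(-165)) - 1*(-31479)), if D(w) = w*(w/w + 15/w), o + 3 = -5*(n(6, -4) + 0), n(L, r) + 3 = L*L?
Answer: -59160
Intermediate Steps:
n(L, r) = -3 + L² (n(L, r) = -3 + L*L = -3 + L²)
o = -168 (o = -3 - 5*((-3 + 6²) + 0) = -3 - 5*((-3 + 36) + 0) = -3 - 5*(33 + 0) = -3 - 5*33 = -3 - 165 = -168)
D(w) = w*(1 + 15/w)
-((D(-54) + o*(-165)) - 1*(-31479)) = -(((15 - 54) - 168*(-165)) - 1*(-31479)) = -((-39 + 27720) + 31479) = -(27681 + 31479) = -1*59160 = -59160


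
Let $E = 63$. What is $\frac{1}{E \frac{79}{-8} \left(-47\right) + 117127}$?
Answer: $\frac{8}{1170935} \approx 6.8321 \cdot 10^{-6}$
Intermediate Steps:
$\frac{1}{E \frac{79}{-8} \left(-47\right) + 117127} = \frac{1}{63 \frac{79}{-8} \left(-47\right) + 117127} = \frac{1}{63 \cdot 79 \left(- \frac{1}{8}\right) \left(-47\right) + 117127} = \frac{1}{63 \left(- \frac{79}{8}\right) \left(-47\right) + 117127} = \frac{1}{\left(- \frac{4977}{8}\right) \left(-47\right) + 117127} = \frac{1}{\frac{233919}{8} + 117127} = \frac{1}{\frac{1170935}{8}} = \frac{8}{1170935}$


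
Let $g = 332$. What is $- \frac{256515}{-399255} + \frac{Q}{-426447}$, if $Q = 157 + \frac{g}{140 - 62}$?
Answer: $\frac{284246741420}{442678852161} \approx 0.64211$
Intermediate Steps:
$Q = \frac{6289}{39}$ ($Q = 157 + \frac{332}{140 - 62} = 157 + \frac{332}{78} = 157 + 332 \cdot \frac{1}{78} = 157 + \frac{166}{39} = \frac{6289}{39} \approx 161.26$)
$- \frac{256515}{-399255} + \frac{Q}{-426447} = - \frac{256515}{-399255} + \frac{6289}{39 \left(-426447\right)} = \left(-256515\right) \left(- \frac{1}{399255}\right) + \frac{6289}{39} \left(- \frac{1}{426447}\right) = \frac{17101}{26617} - \frac{6289}{16631433} = \frac{284246741420}{442678852161}$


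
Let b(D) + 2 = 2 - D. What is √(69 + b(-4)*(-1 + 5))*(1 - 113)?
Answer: -112*√85 ≈ -1032.6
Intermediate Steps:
b(D) = -D (b(D) = -2 + (2 - D) = -D)
√(69 + b(-4)*(-1 + 5))*(1 - 113) = √(69 + (-1*(-4))*(-1 + 5))*(1 - 113) = √(69 + 4*4)*(-112) = √(69 + 16)*(-112) = √85*(-112) = -112*√85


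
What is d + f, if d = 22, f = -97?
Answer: -75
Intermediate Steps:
d + f = 22 - 97 = -75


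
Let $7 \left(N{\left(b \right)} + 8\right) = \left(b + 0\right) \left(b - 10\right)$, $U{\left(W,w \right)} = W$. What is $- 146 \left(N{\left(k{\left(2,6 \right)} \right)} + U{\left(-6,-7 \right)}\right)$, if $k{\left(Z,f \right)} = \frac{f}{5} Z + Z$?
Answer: $\frac{63948}{25} \approx 2557.9$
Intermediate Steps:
$k{\left(Z,f \right)} = Z + \frac{Z f}{5}$ ($k{\left(Z,f \right)} = f \frac{1}{5} Z + Z = \frac{f}{5} Z + Z = \frac{Z f}{5} + Z = Z + \frac{Z f}{5}$)
$N{\left(b \right)} = -8 + \frac{b \left(-10 + b\right)}{7}$ ($N{\left(b \right)} = -8 + \frac{\left(b + 0\right) \left(b - 10\right)}{7} = -8 + \frac{b \left(-10 + b\right)}{7}$)
$- 146 \left(N{\left(k{\left(2,6 \right)} \right)} + U{\left(-6,-7 \right)}\right) = - 146 \left(\left(-8 - \frac{10 \cdot \frac{1}{5} \cdot 2 \left(5 + 6\right)}{7} + \frac{\left(\frac{1}{5} \cdot 2 \left(5 + 6\right)\right)^{2}}{7}\right) - 6\right) = - 146 \left(\left(-8 - \frac{10 \cdot \frac{1}{5} \cdot 2 \cdot 11}{7} + \frac{\left(\frac{1}{5} \cdot 2 \cdot 11\right)^{2}}{7}\right) - 6\right) = - 146 \left(\left(-8 - \frac{44}{7} + \frac{\left(\frac{22}{5}\right)^{2}}{7}\right) - 6\right) = - 146 \left(\left(-8 - \frac{44}{7} + \frac{1}{7} \cdot \frac{484}{25}\right) - 6\right) = - 146 \left(\left(-8 - \frac{44}{7} + \frac{484}{175}\right) - 6\right) = - 146 \left(- \frac{288}{25} - 6\right) = \left(-146\right) \left(- \frac{438}{25}\right) = \frac{63948}{25}$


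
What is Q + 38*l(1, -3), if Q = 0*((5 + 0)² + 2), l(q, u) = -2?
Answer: -76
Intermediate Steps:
Q = 0 (Q = 0*(5² + 2) = 0*(25 + 2) = 0*27 = 0)
Q + 38*l(1, -3) = 0 + 38*(-2) = 0 - 76 = -76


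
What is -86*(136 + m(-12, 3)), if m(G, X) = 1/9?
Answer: -105350/9 ≈ -11706.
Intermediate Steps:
m(G, X) = 1/9
-86*(136 + m(-12, 3)) = -86*(136 + 1/9) = -86*1225/9 = -105350/9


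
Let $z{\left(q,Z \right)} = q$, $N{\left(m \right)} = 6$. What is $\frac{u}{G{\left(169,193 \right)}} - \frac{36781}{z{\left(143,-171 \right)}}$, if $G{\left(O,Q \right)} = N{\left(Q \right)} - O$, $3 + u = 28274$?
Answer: $- \frac{10038056}{23309} \approx -430.65$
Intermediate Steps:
$u = 28271$ ($u = -3 + 28274 = 28271$)
$G{\left(O,Q \right)} = 6 - O$
$\frac{u}{G{\left(169,193 \right)}} - \frac{36781}{z{\left(143,-171 \right)}} = \frac{28271}{6 - 169} - \frac{36781}{143} = \frac{28271}{-163} - \frac{36781}{143} = 28271 \left(- \frac{1}{163}\right) - \frac{36781}{143} = - \frac{28271}{163} - \frac{36781}{143} = - \frac{10038056}{23309}$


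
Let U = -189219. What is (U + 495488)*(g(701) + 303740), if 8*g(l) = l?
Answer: 744423863049/8 ≈ 9.3053e+10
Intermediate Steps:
g(l) = l/8
(U + 495488)*(g(701) + 303740) = (-189219 + 495488)*((⅛)*701 + 303740) = 306269*(701/8 + 303740) = 306269*(2430621/8) = 744423863049/8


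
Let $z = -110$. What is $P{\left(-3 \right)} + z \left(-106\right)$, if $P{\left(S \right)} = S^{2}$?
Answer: $11669$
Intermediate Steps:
$P{\left(-3 \right)} + z \left(-106\right) = \left(-3\right)^{2} - -11660 = 9 + 11660 = 11669$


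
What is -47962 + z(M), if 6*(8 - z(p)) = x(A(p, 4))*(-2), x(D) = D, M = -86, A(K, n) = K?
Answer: -143948/3 ≈ -47983.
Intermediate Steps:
z(p) = 8 + p/3 (z(p) = 8 - p*(-2)/6 = 8 - (-1)*p/3 = 8 + p/3)
-47962 + z(M) = -47962 + (8 + (⅓)*(-86)) = -47962 + (8 - 86/3) = -47962 - 62/3 = -143948/3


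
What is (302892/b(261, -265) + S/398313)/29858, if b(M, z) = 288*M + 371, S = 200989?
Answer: 135828329267/898372451679606 ≈ 0.00015119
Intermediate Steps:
b(M, z) = 371 + 288*M
(302892/b(261, -265) + S/398313)/29858 = (302892/(371 + 288*261) + 200989/398313)/29858 = (302892/(371 + 75168) + 200989*(1/398313))*(1/29858) = (302892/75539 + 200989/398313)*(1/29858) = (135828329267/30088165707)*(1/29858) = 135828329267/898372451679606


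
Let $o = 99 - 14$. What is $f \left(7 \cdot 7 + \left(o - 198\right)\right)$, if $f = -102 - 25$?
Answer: $8128$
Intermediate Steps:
$o = 85$
$f = -127$
$f \left(7 \cdot 7 + \left(o - 198\right)\right) = - 127 \left(7 \cdot 7 + \left(85 - 198\right)\right) = - 127 \left(49 + \left(85 - 198\right)\right) = - 127 \left(49 - 113\right) = \left(-127\right) \left(-64\right) = 8128$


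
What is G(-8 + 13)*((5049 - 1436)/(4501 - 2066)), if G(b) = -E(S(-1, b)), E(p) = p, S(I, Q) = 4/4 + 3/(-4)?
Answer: -3613/9740 ≈ -0.37094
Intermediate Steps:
S(I, Q) = ¼ (S(I, Q) = 4*(¼) + 3*(-¼) = 1 - ¾ = ¼)
G(b) = -¼ (G(b) = -1*¼ = -¼)
G(-8 + 13)*((5049 - 1436)/(4501 - 2066)) = -(5049 - 1436)/(4*(4501 - 2066)) = -3613/(4*2435) = -¼*3613/2435 = -3613/9740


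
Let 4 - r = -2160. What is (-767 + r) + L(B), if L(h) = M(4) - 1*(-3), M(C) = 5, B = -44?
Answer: 1405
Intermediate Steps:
r = 2164 (r = 4 - 1*(-2160) = 4 + 2160 = 2164)
L(h) = 8 (L(h) = 5 - 1*(-3) = 5 + 3 = 8)
(-767 + r) + L(B) = (-767 + 2164) + 8 = 1397 + 8 = 1405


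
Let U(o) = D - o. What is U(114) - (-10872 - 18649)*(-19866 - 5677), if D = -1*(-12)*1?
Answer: -754055005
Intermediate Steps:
D = 12 (D = 12*1 = 12)
U(o) = 12 - o
U(114) - (-10872 - 18649)*(-19866 - 5677) = (12 - 1*114) - (-10872 - 18649)*(-19866 - 5677) = (12 - 114) - (-29521)*(-25543) = -102 - 1*754054903 = -102 - 754054903 = -754055005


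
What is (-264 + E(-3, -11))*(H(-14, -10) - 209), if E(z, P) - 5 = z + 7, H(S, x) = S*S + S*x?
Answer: -32385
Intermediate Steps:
H(S, x) = S² + S*x
E(z, P) = 12 + z (E(z, P) = 5 + (z + 7) = 5 + (7 + z) = 12 + z)
(-264 + E(-3, -11))*(H(-14, -10) - 209) = (-264 + (12 - 3))*(-14*(-14 - 10) - 209) = (-264 + 9)*(-14*(-24) - 209) = -255*(336 - 209) = -255*127 = -32385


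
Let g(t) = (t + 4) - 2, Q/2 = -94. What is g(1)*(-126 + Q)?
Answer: -942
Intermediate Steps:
Q = -188 (Q = 2*(-94) = -188)
g(t) = 2 + t (g(t) = (4 + t) - 2 = 2 + t)
g(1)*(-126 + Q) = (2 + 1)*(-126 - 188) = 3*(-314) = -942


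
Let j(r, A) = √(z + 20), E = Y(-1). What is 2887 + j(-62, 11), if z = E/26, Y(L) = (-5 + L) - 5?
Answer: 2887 + √13234/26 ≈ 2891.4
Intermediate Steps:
Y(L) = -10 + L
E = -11 (E = -10 - 1 = -11)
z = -11/26 ≈ -0.42308
j(r, A) = √13234/26 (j(r, A) = √(-11/26 + 20) = √(509/26) = √13234/26)
2887 + j(-62, 11) = 2887 + √13234/26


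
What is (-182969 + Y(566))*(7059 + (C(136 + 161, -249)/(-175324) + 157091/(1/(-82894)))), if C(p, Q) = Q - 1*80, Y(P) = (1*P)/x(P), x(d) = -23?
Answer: 9609024347501120150103/4032452 ≈ 2.3829e+15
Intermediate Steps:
Y(P) = -P/23 (Y(P) = (1*P)/(-23) = P*(-1/23) = -P/23)
C(p, Q) = -80 + Q (C(p, Q) = Q - 80 = -80 + Q)
(-182969 + Y(566))*(7059 + (C(136 + 161, -249)/(-175324) + 157091/(1/(-82894)))) = (-182969 - 1/23*566)*(7059 + ((-80 - 249)/(-175324) + 157091/(1/(-82894)))) = (-182969 - 566/23)*(7059 + (-329*(-1/175324) + 157091/(-1/82894))) = -4208853*(7059 + (329/175324 + 157091*(-82894)))/23 = -4208853*(7059 + (329/175324 - 13021901354))/23 = -4208853*(7059 - 2283051832988367/175324)/23 = -4208853/23*(-2283050595376251/175324) = 9609024347501120150103/4032452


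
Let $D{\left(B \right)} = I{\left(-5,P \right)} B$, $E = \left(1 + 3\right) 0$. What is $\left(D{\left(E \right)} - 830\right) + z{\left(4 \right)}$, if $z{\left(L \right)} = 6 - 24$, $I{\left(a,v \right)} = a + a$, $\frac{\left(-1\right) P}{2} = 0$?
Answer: $-848$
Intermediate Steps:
$P = 0$ ($P = \left(-2\right) 0 = 0$)
$I{\left(a,v \right)} = 2 a$
$z{\left(L \right)} = -18$ ($z{\left(L \right)} = 6 - 24 = -18$)
$E = 0$ ($E = 4 \cdot 0 = 0$)
$D{\left(B \right)} = - 10 B$ ($D{\left(B \right)} = 2 \left(-5\right) B = - 10 B$)
$\left(D{\left(E \right)} - 830\right) + z{\left(4 \right)} = \left(\left(-10\right) 0 - 830\right) - 18 = \left(0 - 830\right) - 18 = -830 - 18 = -848$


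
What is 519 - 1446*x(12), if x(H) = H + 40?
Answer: -74673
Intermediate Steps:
x(H) = 40 + H
519 - 1446*x(12) = 519 - 1446*(40 + 12) = 519 - 1446*52 = 519 - 75192 = -74673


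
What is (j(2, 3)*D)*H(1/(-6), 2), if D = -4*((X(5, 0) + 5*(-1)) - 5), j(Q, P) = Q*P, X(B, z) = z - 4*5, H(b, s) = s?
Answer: 1440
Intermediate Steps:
X(B, z) = -20 + z (X(B, z) = z - 20 = -20 + z)
j(Q, P) = P*Q
D = 120 (D = -4*(((-20 + 0) + 5*(-1)) - 5) = -4*((-20 - 5) - 5) = -4*(-25 - 5) = -4*(-30) = 120)
(j(2, 3)*D)*H(1/(-6), 2) = ((3*2)*120)*2 = (6*120)*2 = 720*2 = 1440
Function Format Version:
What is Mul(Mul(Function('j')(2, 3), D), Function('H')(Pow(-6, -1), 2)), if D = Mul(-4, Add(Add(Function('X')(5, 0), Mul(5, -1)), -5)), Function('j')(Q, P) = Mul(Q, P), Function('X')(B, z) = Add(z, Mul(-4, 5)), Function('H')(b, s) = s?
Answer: 1440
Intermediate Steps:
Function('X')(B, z) = Add(-20, z) (Function('X')(B, z) = Add(z, -20) = Add(-20, z))
Function('j')(Q, P) = Mul(P, Q)
D = 120 (D = Mul(-4, Add(Add(Add(-20, 0), Mul(5, -1)), -5)) = Mul(-4, Add(Add(-20, -5), -5)) = Mul(-4, Add(-25, -5)) = Mul(-4, -30) = 120)
Mul(Mul(Function('j')(2, 3), D), Function('H')(Pow(-6, -1), 2)) = Mul(Mul(Mul(3, 2), 120), 2) = Mul(Mul(6, 120), 2) = Mul(720, 2) = 1440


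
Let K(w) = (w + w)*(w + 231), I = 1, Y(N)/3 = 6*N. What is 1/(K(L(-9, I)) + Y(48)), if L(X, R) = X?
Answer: -1/3132 ≈ -0.00031928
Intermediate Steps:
Y(N) = 18*N (Y(N) = 3*(6*N) = 18*N)
K(w) = 2*w*(231 + w) (K(w) = (2*w)*(231 + w) = 2*w*(231 + w))
1/(K(L(-9, I)) + Y(48)) = 1/(2*(-9)*(231 - 9) + 18*48) = 1/(2*(-9)*222 + 864) = 1/(-3996 + 864) = 1/(-3132) = -1/3132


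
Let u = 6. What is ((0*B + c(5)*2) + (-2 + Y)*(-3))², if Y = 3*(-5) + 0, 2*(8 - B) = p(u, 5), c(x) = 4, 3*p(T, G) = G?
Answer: 3481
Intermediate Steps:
p(T, G) = G/3
B = 43/6 (B = 8 - 5/6 = 8 - ½*5/3 = 8 - ⅚ = 43/6 ≈ 7.1667)
Y = -15 (Y = -15 + 0 = -15)
((0*B + c(5)*2) + (-2 + Y)*(-3))² = ((0*(43/6) + 4*2) + (-2 - 15)*(-3))² = ((0 + 8) - 17*(-3))² = (8 + 51)² = 59² = 3481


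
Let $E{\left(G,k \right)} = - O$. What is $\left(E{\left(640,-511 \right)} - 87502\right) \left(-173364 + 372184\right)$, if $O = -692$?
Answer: $-17259564200$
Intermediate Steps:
$E{\left(G,k \right)} = 692$ ($E{\left(G,k \right)} = \left(-1\right) \left(-692\right) = 692$)
$\left(E{\left(640,-511 \right)} - 87502\right) \left(-173364 + 372184\right) = \left(692 - 87502\right) \left(-173364 + 372184\right) = \left(-86810\right) 198820 = -17259564200$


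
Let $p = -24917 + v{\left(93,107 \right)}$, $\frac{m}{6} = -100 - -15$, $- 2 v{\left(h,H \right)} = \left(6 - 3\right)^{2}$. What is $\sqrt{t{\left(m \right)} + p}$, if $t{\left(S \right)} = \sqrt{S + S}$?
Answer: $\frac{\sqrt{-99686 + 8 i \sqrt{255}}}{2} \approx 0.10115 + 157.87 i$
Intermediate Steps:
$v{\left(h,H \right)} = - \frac{9}{2}$ ($v{\left(h,H \right)} = - \frac{\left(6 - 3\right)^{2}}{2} = - \frac{3^{2}}{2} = \left(- \frac{1}{2}\right) 9 = - \frac{9}{2}$)
$m = -510$ ($m = 6 \left(-100 - -15\right) = 6 \left(-100 + 15\right) = 6 \left(-85\right) = -510$)
$t{\left(S \right)} = \sqrt{2} \sqrt{S}$ ($t{\left(S \right)} = \sqrt{2 S} = \sqrt{2} \sqrt{S}$)
$p = - \frac{49843}{2}$ ($p = -24917 - \frac{9}{2} = - \frac{49843}{2} \approx -24922.0$)
$\sqrt{t{\left(m \right)} + p} = \sqrt{\sqrt{2} \sqrt{-510} - \frac{49843}{2}} = \sqrt{\sqrt{2} i \sqrt{510} - \frac{49843}{2}} = \sqrt{2 i \sqrt{255} - \frac{49843}{2}} = \sqrt{- \frac{49843}{2} + 2 i \sqrt{255}}$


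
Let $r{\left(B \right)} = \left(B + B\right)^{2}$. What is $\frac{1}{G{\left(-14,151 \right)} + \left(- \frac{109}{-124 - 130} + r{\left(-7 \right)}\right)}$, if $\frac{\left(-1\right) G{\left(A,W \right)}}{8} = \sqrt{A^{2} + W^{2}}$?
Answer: $- \frac{12672822}{92465853479} - \frac{516128 \sqrt{22997}}{92465853479} \approx -0.00098353$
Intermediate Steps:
$r{\left(B \right)} = 4 B^{2}$ ($r{\left(B \right)} = \left(2 B\right)^{2} = 4 B^{2}$)
$G{\left(A,W \right)} = - 8 \sqrt{A^{2} + W^{2}}$
$\frac{1}{G{\left(-14,151 \right)} + \left(- \frac{109}{-124 - 130} + r{\left(-7 \right)}\right)} = \frac{1}{- 8 \sqrt{\left(-14\right)^{2} + 151^{2}} + \left(- \frac{109}{-124 - 130} + 4 \left(-7\right)^{2}\right)} = \frac{1}{- 8 \sqrt{196 + 22801} + \left(- \frac{109}{-254} + 4 \cdot 49\right)} = \frac{1}{- 8 \sqrt{22997} + \left(\left(-109\right) \left(- \frac{1}{254}\right) + 196\right)} = \frac{1}{- 8 \sqrt{22997} + \left(\frac{109}{254} + 196\right)} = \frac{1}{- 8 \sqrt{22997} + \frac{49893}{254}} = \frac{1}{\frac{49893}{254} - 8 \sqrt{22997}}$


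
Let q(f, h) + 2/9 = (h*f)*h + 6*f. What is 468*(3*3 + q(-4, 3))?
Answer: -23972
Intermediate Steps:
q(f, h) = -2/9 + 6*f + f*h**2 (q(f, h) = -2/9 + ((h*f)*h + 6*f) = -2/9 + ((f*h)*h + 6*f) = -2/9 + (f*h**2 + 6*f) = -2/9 + (6*f + f*h**2) = -2/9 + 6*f + f*h**2)
468*(3*3 + q(-4, 3)) = 468*(3*3 + (-2/9 + 6*(-4) - 4*3**2)) = 468*(9 + (-2/9 - 24 - 4*9)) = 468*(9 + (-2/9 - 24 - 36)) = 468*(9 - 542/9) = 468*(-461/9) = -23972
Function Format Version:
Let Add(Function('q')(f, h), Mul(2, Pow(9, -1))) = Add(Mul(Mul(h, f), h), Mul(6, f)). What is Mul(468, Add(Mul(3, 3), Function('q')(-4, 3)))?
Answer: -23972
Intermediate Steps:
Function('q')(f, h) = Add(Rational(-2, 9), Mul(6, f), Mul(f, Pow(h, 2))) (Function('q')(f, h) = Add(Rational(-2, 9), Add(Mul(Mul(h, f), h), Mul(6, f))) = Add(Rational(-2, 9), Add(Mul(Mul(f, h), h), Mul(6, f))) = Add(Rational(-2, 9), Add(Mul(f, Pow(h, 2)), Mul(6, f))) = Add(Rational(-2, 9), Add(Mul(6, f), Mul(f, Pow(h, 2)))) = Add(Rational(-2, 9), Mul(6, f), Mul(f, Pow(h, 2))))
Mul(468, Add(Mul(3, 3), Function('q')(-4, 3))) = Mul(468, Add(Mul(3, 3), Add(Rational(-2, 9), Mul(6, -4), Mul(-4, Pow(3, 2))))) = Mul(468, Add(9, Add(Rational(-2, 9), -24, Mul(-4, 9)))) = Mul(468, Add(9, Add(Rational(-2, 9), -24, -36))) = Mul(468, Add(9, Rational(-542, 9))) = Mul(468, Rational(-461, 9)) = -23972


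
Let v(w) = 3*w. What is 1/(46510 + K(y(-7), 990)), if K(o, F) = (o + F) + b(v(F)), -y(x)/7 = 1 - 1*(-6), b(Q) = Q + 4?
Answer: 1/50425 ≈ 1.9831e-5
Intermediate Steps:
b(Q) = 4 + Q
y(x) = -49 (y(x) = -7*(1 - 1*(-6)) = -7*(1 + 6) = -7*7 = -49)
K(o, F) = 4 + o + 4*F (K(o, F) = (o + F) + (4 + 3*F) = (F + o) + (4 + 3*F) = 4 + o + 4*F)
1/(46510 + K(y(-7), 990)) = 1/(46510 + (4 - 49 + 4*990)) = 1/(46510 + (4 - 49 + 3960)) = 1/(46510 + 3915) = 1/50425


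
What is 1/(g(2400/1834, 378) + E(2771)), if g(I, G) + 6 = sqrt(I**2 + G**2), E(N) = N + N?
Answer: 1163790376/6412705765567 - 35763*sqrt(19748689)/12825411531134 ≈ 0.00016909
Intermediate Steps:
E(N) = 2*N
g(I, G) = -6 + sqrt(G**2 + I**2) (g(I, G) = -6 + sqrt(I**2 + G**2) = -6 + sqrt(G**2 + I**2))
1/(g(2400/1834, 378) + E(2771)) = 1/((-6 + sqrt(378**2 + (2400/1834)**2)) + 2*2771) = 1/((-6 + sqrt(142884 + (2400*(1/1834))**2)) + 5542) = 1/((-6 + sqrt(142884 + (1200/917)**2)) + 5542) = 1/((-6 + sqrt(142884 + 1440000/840889)) + 5542) = 1/((-6 + sqrt(120151023876/840889)) + 5542) = 1/((-6 + 78*sqrt(19748689)/917) + 5542) = 1/(5536 + 78*sqrt(19748689)/917)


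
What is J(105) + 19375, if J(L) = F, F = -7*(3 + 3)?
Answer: 19333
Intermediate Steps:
F = -42 (F = -7*6 = -42)
J(L) = -42
J(105) + 19375 = -42 + 19375 = 19333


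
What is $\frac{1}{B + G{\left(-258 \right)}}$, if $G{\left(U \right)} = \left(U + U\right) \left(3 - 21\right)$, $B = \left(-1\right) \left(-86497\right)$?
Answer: $\frac{1}{95785} \approx 1.044 \cdot 10^{-5}$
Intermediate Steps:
$B = 86497$
$G{\left(U \right)} = - 36 U$ ($G{\left(U \right)} = 2 U \left(-18\right) = - 36 U$)
$\frac{1}{B + G{\left(-258 \right)}} = \frac{1}{86497 - -9288} = \frac{1}{86497 + 9288} = \frac{1}{95785}$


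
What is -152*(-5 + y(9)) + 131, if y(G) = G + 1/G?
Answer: -4445/9 ≈ -493.89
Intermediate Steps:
-152*(-5 + y(9)) + 131 = -152*(-5 + (9 + 1/9)) + 131 = -152*(-5 + (9 + ⅑)) + 131 = -152*(-5 + 82/9) + 131 = -152*37/9 + 131 = -5624/9 + 131 = -4445/9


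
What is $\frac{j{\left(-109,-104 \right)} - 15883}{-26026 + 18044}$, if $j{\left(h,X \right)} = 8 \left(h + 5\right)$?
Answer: $\frac{16715}{7982} \approx 2.0941$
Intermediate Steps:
$j{\left(h,X \right)} = 40 + 8 h$ ($j{\left(h,X \right)} = 8 \left(5 + h\right) = 40 + 8 h$)
$\frac{j{\left(-109,-104 \right)} - 15883}{-26026 + 18044} = \frac{\left(40 + 8 \left(-109\right)\right) - 15883}{-26026 + 18044} = \frac{\left(40 - 872\right) - 15883}{-7982} = \left(-832 - 15883\right) \left(- \frac{1}{7982}\right) = \left(-16715\right) \left(- \frac{1}{7982}\right) = \frac{16715}{7982}$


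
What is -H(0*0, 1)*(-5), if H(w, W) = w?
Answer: 0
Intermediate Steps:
-H(0*0, 1)*(-5) = -0*0*(-5) = -1*0*(-5) = 0*(-5) = 0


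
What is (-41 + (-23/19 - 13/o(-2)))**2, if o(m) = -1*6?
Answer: 20839225/12996 ≈ 1603.5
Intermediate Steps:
o(m) = -6
(-41 + (-23/19 - 13/o(-2)))**2 = (-41 + (-23/19 - 13/(-6)))**2 = (-41 + (-23*1/19 - 13*(-1/6)))**2 = (-41 + (-23/19 + 13/6))**2 = (-41 + 109/114)**2 = (-4565/114)**2 = 20839225/12996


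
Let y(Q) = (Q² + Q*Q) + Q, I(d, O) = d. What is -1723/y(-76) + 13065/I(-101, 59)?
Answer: -150107963/1159076 ≈ -129.51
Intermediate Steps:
y(Q) = Q + 2*Q² (y(Q) = (Q² + Q²) + Q = 2*Q² + Q = Q + 2*Q²)
-1723/y(-76) + 13065/I(-101, 59) = -1723*(-1/(76*(1 + 2*(-76)))) + 13065/(-101) = -1723*(-1/(76*(1 - 152))) + 13065*(-1/101) = -1723/((-76*(-151))) - 13065/101 = -1723/11476 - 13065/101 = -150107963/1159076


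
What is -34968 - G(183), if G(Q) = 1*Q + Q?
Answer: -35334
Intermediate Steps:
G(Q) = 2*Q (G(Q) = Q + Q = 2*Q)
-34968 - G(183) = -34968 - 2*183 = -34968 - 1*366 = -34968 - 366 = -35334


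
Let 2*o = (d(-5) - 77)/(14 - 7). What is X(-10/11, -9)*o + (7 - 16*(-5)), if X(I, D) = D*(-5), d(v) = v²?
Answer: -561/7 ≈ -80.143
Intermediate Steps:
X(I, D) = -5*D
o = -26/7 (o = (((-5)² - 77)/(14 - 7))/2 = ((25 - 77)/7)/2 = (-52*⅐)/2 = (½)*(-52/7) = -26/7 ≈ -3.7143)
X(-10/11, -9)*o + (7 - 16*(-5)) = -5*(-9)*(-26/7) + (7 - 16*(-5)) = 45*(-26/7) + (7 + 80) = -1170/7 + 87 = -561/7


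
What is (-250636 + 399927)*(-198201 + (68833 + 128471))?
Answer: -133914027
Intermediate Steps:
(-250636 + 399927)*(-198201 + (68833 + 128471)) = 149291*(-198201 + 197304) = 149291*(-897) = -133914027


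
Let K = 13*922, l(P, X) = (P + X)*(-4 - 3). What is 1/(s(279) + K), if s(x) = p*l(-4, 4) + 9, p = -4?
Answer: 1/11995 ≈ 8.3368e-5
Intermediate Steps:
l(P, X) = -7*P - 7*X (l(P, X) = (P + X)*(-7) = -7*P - 7*X)
s(x) = 9 (s(x) = -4*(-7*(-4) - 7*4) + 9 = -4*(28 - 28) + 9 = -4*0 + 9 = 0 + 9 = 9)
K = 11986
1/(s(279) + K) = 1/(9 + 11986) = 1/11995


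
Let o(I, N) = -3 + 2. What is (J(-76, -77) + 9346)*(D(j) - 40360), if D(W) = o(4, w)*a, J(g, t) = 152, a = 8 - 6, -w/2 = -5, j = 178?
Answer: -383358276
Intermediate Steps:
w = 10 (w = -2*(-5) = 10)
a = 2
o(I, N) = -1
D(W) = -2 (D(W) = -1*2 = -2)
(J(-76, -77) + 9346)*(D(j) - 40360) = (152 + 9346)*(-2 - 40360) = 9498*(-40362) = -383358276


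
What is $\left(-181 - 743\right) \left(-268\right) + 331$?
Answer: $247963$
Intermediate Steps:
$\left(-181 - 743\right) \left(-268\right) + 331 = \left(-924\right) \left(-268\right) + 331 = 247632 + 331 = 247963$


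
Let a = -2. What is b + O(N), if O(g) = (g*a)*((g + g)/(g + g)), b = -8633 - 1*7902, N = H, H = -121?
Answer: -16293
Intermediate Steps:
N = -121
b = -16535 (b = -8633 - 7902 = -16535)
O(g) = -2*g (O(g) = (g*(-2))*((g + g)/(g + g)) = (-2*g)*((2*g)/((2*g))) = (-2*g)*((2*g)*(1/(2*g))) = -2*g*1 = -2*g)
b + O(N) = -16535 - 2*(-121) = -16535 + 242 = -16293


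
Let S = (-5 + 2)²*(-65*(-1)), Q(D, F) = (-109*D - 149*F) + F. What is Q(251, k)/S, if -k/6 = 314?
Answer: 251473/585 ≈ 429.87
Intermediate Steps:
k = -1884 (k = -6*314 = -1884)
Q(D, F) = -148*F - 109*D (Q(D, F) = (-149*F - 109*D) + F = -148*F - 109*D)
S = 585 (S = (-3)²*65 = 9*65 = 585)
Q(251, k)/S = (-148*(-1884) - 109*251)/585 = (278832 - 27359)*(1/585) = 251473*(1/585) = 251473/585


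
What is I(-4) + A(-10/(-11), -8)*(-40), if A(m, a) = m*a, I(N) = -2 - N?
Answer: 3222/11 ≈ 292.91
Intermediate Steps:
A(m, a) = a*m
I(-4) + A(-10/(-11), -8)*(-40) = (-2 - 1*(-4)) - (-80)/(-11)*(-40) = (-2 + 4) - (-80)*(-1)/11*(-40) = 2 - 8*10/11*(-40) = 2 - 80/11*(-40) = 2 + 3200/11 = 3222/11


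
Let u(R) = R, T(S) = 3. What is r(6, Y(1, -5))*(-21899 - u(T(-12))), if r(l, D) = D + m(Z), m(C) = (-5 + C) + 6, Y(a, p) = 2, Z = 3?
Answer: -131412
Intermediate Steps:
m(C) = 1 + C
r(l, D) = 4 + D (r(l, D) = D + (1 + 3) = D + 4 = 4 + D)
r(6, Y(1, -5))*(-21899 - u(T(-12))) = (4 + 2)*(-21899 - 1*3) = 6*(-21899 - 3) = 6*(-21902) = -131412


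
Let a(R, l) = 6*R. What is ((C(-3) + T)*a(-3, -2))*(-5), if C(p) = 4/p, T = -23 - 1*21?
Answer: -4080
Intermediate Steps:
T = -44 (T = -23 - 21 = -44)
((C(-3) + T)*a(-3, -2))*(-5) = ((4/(-3) - 44)*(6*(-3)))*(-5) = ((4*(-⅓) - 44)*(-18))*(-5) = ((-4/3 - 44)*(-18))*(-5) = -136/3*(-18)*(-5) = 816*(-5) = -4080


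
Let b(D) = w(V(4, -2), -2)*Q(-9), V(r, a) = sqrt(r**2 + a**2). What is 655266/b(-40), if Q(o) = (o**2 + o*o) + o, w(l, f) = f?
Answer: -109211/51 ≈ -2141.4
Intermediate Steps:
V(r, a) = sqrt(a**2 + r**2)
Q(o) = o + 2*o**2 (Q(o) = (o**2 + o**2) + o = 2*o**2 + o = o + 2*o**2)
b(D) = -306 (b(D) = -(-18)*(1 + 2*(-9)) = -(-18)*(1 - 18) = -(-18)*(-17) = -2*153 = -306)
655266/b(-40) = 655266/(-306) = 655266*(-1/306) = -109211/51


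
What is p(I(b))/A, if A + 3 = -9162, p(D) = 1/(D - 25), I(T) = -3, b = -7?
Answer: 1/256620 ≈ 3.8968e-6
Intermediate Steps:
p(D) = 1/(-25 + D)
A = -9165 (A = -3 - 9162 = -9165)
p(I(b))/A = 1/(-25 - 3*(-9165)) = -1/9165/(-28) = -1/28*(-1/9165) = 1/256620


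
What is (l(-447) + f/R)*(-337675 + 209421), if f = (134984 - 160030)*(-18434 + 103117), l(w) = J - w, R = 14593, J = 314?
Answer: 270598644306830/14593 ≈ 1.8543e+10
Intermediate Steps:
l(w) = 314 - w
f = -2120970418 (f = -25046*84683 = -2120970418)
(l(-447) + f/R)*(-337675 + 209421) = ((314 - 1*(-447)) - 2120970418/14593)*(-337675 + 209421) = ((314 + 447) - 2120970418*1/14593)*(-128254) = (761 - 2120970418/14593)*(-128254) = -2109865145/14593*(-128254) = 270598644306830/14593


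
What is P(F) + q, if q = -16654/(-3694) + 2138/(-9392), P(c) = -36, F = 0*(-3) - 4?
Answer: -275117283/8673512 ≈ -31.719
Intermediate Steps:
F = -4 (F = 0 - 4 = -4)
q = 37129149/8673512 (q = -16654*(-1/3694) + 2138*(-1/9392) = 8327/1847 - 1069/4696 = 37129149/8673512 ≈ 4.2808)
P(F) + q = -36 + 37129149/8673512 = -275117283/8673512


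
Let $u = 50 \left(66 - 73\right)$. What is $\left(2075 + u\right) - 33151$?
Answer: $-31426$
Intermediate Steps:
$u = -350$ ($u = 50 \left(-7\right) = -350$)
$\left(2075 + u\right) - 33151 = \left(2075 - 350\right) - 33151 = 1725 - 33151 = -31426$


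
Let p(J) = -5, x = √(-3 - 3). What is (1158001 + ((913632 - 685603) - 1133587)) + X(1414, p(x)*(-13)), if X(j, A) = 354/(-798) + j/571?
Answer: 19171433122/75943 ≈ 2.5245e+5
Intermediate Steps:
x = I*√6 (x = √(-6) = I*√6 ≈ 2.4495*I)
X(j, A) = -59/133 + j/571 (X(j, A) = 354*(-1/798) + j*(1/571) = -59/133 + j/571)
(1158001 + ((913632 - 685603) - 1133587)) + X(1414, p(x)*(-13)) = (1158001 + ((913632 - 685603) - 1133587)) + (-59/133 + (1/571)*1414) = (1158001 + (228029 - 1133587)) + (-59/133 + 1414/571) = (1158001 - 905558) + 154373/75943 = 252443 + 154373/75943 = 19171433122/75943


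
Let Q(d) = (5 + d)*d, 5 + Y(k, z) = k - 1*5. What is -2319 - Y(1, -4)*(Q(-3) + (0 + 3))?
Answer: -2346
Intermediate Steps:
Y(k, z) = -10 + k (Y(k, z) = -5 + (k - 1*5) = -5 + (k - 5) = -5 + (-5 + k) = -10 + k)
Q(d) = d*(5 + d)
-2319 - Y(1, -4)*(Q(-3) + (0 + 3)) = -2319 - (-10 + 1)*(-3*(5 - 3) + (0 + 3)) = -2319 - (-9)*(-3*2 + 3) = -2319 - (-9)*(-6 + 3) = -2319 - (-9)*(-3) = -2319 - 1*27 = -2319 - 27 = -2346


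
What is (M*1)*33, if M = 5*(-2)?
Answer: -330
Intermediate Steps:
M = -10
(M*1)*33 = -10*1*33 = -10*33 = -330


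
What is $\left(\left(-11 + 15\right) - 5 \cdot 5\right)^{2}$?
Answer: $441$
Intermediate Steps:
$\left(\left(-11 + 15\right) - 5 \cdot 5\right)^{2} = \left(4 - 25\right)^{2} = \left(-21\right)^{2} = 441$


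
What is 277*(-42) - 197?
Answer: -11831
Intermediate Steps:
277*(-42) - 197 = -11634 - 197 = -11831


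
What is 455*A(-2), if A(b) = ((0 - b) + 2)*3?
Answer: 5460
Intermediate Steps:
A(b) = 6 - 3*b (A(b) = (-b + 2)*3 = (2 - b)*3 = 6 - 3*b)
455*A(-2) = 455*(6 - 3*(-2)) = 455*(6 + 6) = 455*12 = 5460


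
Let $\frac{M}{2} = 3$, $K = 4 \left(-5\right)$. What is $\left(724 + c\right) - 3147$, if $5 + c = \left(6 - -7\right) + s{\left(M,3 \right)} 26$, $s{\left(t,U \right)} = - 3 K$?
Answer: $-855$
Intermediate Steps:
$K = -20$
$M = 6$ ($M = 2 \cdot 3 = 6$)
$s{\left(t,U \right)} = 60$ ($s{\left(t,U \right)} = \left(-3\right) \left(-20\right) = 60$)
$c = 1568$ ($c = -5 + \left(\left(6 - -7\right) + 60 \cdot 26\right) = -5 + \left(\left(6 + 7\right) + 1560\right) = -5 + \left(13 + 1560\right) = -5 + 1573 = 1568$)
$\left(724 + c\right) - 3147 = \left(724 + 1568\right) - 3147 = 2292 - 3147 = -855$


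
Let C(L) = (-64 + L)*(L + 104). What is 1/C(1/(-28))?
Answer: -784/5219423 ≈ -0.00015021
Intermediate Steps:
C(L) = (-64 + L)*(104 + L)
1/C(1/(-28)) = 1/(-6656 + (1/(-28))² + 40/(-28)) = 1/(-6656 + (-1/28)² + 40*(-1/28)) = 1/(-6656 + 1/784 - 10/7) = 1/(-5219423/784) = -784/5219423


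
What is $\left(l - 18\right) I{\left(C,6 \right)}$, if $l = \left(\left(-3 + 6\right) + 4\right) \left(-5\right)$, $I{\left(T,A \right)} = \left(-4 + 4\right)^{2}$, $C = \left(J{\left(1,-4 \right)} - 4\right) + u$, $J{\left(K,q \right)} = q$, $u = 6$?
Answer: $0$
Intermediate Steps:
$C = -2$ ($C = \left(-4 - 4\right) + 6 = -8 + 6 = -2$)
$I{\left(T,A \right)} = 0$ ($I{\left(T,A \right)} = 0^{2} = 0$)
$l = -35$ ($l = \left(3 + 4\right) \left(-5\right) = 7 \left(-5\right) = -35$)
$\left(l - 18\right) I{\left(C,6 \right)} = \left(-35 - 18\right) 0 = \left(-53\right) 0 = 0$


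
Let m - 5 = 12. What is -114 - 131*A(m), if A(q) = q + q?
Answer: -4568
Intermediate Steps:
m = 17 (m = 5 + 12 = 17)
A(q) = 2*q
-114 - 131*A(m) = -114 - 262*17 = -114 - 131*34 = -114 - 4454 = -4568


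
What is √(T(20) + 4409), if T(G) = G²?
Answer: √4809 ≈ 69.347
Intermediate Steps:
√(T(20) + 4409) = √(20² + 4409) = √(400 + 4409) = √4809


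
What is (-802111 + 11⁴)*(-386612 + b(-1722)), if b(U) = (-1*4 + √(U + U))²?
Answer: 307144798800 + 12599520*I*√861 ≈ 3.0714e+11 + 3.697e+8*I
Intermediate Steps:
b(U) = (-4 + √2*√U)² (b(U) = (-4 + √(2*U))² = (-4 + √2*√U)²)
(-802111 + 11⁴)*(-386612 + b(-1722)) = (-802111 + 11⁴)*(-386612 + (-4 + √2*√(-1722))²) = (-802111 + 14641)*(-386612 + (-4 + √2*(I*√1722))²) = -787470*(-386612 + (-4 + 2*I*√861)²) = 304445351640 - 787470*(-4 + 2*I*√861)²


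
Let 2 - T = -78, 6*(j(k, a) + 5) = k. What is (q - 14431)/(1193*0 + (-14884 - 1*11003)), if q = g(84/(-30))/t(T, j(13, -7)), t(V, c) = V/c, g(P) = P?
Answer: 17317081/31064400 ≈ 0.55746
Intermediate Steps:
j(k, a) = -5 + k/6
T = 80 (T = 2 - 1*(-78) = 2 + 78 = 80)
q = 119/1200 (q = (84/(-30))/((80/(-5 + (⅙)*13))) = (84*(-1/30))/((80/(-5 + 13/6))) = -14/(5*(80/(-17/6))) = -14/(5*(80*(-6/17))) = -14/(5*(-480/17)) = -14/5*(-17/480) = 119/1200 ≈ 0.099167)
(q - 14431)/(1193*0 + (-14884 - 1*11003)) = (119/1200 - 14431)/(1193*0 + (-14884 - 1*11003)) = -17317081/(1200*(0 + (-14884 - 11003))) = -17317081/(1200*(0 - 25887)) = -17317081/1200/(-25887) = -17317081/1200*(-1/25887) = 17317081/31064400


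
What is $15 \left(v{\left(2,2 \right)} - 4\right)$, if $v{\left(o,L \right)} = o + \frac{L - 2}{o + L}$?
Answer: $-30$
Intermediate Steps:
$v{\left(o,L \right)} = o + \frac{-2 + L}{L + o}$
$15 \left(v{\left(2,2 \right)} - 4\right) = 15 \left(\frac{-2 + 2 + 2^{2} + 2 \cdot 2}{2 + 2} - 4\right) = 15 \left(\frac{-2 + 2 + 4 + 4}{4} - 4\right) = 15 \left(\frac{1}{4} \cdot 8 - 4\right) = 15 \left(2 - 4\right) = 15 \left(-2\right) = -30$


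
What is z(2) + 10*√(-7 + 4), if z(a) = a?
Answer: 2 + 10*I*√3 ≈ 2.0 + 17.32*I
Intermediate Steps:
z(2) + 10*√(-7 + 4) = 2 + 10*√(-7 + 4) = 2 + 10*√(-3) = 2 + 10*(I*√3) = 2 + 10*I*√3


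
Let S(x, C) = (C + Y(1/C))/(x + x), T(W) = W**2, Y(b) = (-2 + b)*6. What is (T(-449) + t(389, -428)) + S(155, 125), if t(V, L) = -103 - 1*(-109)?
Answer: 7812285381/38750 ≈ 2.0161e+5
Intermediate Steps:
Y(b) = -12 + 6*b
t(V, L) = 6 (t(V, L) = -103 + 109 = 6)
S(x, C) = (-12 + C + 6/C)/(2*x) (S(x, C) = (C + (-12 + 6/C))/(x + x) = (-12 + C + 6/C)/((2*x)) = (-12 + C + 6/C)*(1/(2*x)) = (-12 + C + 6/C)/(2*x))
(T(-449) + t(389, -428)) + S(155, 125) = ((-449)**2 + 6) + (1/2)*(6 + 125*(-12 + 125))/(125*155) = (201601 + 6) + (1/2)*(1/125)*(1/155)*(6 + 125*113) = 201607 + (1/2)*(1/125)*(1/155)*(6 + 14125) = 201607 + (1/2)*(1/125)*(1/155)*14131 = 201607 + 14131/38750 = 7812285381/38750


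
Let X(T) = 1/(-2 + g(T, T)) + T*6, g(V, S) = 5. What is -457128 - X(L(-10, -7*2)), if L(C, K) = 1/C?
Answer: -6856916/15 ≈ -4.5713e+5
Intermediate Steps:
X(T) = ⅓ + 6*T (X(T) = 1/(-2 + 5) + T*6 = 1/3 + 6*T = ⅓ + 6*T)
-457128 - X(L(-10, -7*2)) = -457128 - (⅓ + 6/(-10)) = -457128 - (⅓ + 6*(-⅒)) = -457128 - (⅓ - ⅗) = -457128 - 1*(-4/15) = -457128 + 4/15 = -6856916/15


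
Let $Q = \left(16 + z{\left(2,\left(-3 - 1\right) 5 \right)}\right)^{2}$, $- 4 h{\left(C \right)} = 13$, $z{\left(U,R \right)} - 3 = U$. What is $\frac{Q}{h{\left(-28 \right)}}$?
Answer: $- \frac{1764}{13} \approx -135.69$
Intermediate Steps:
$z{\left(U,R \right)} = 3 + U$
$h{\left(C \right)} = - \frac{13}{4}$ ($h{\left(C \right)} = \left(- \frac{1}{4}\right) 13 = - \frac{13}{4}$)
$Q = 441$ ($Q = \left(16 + \left(3 + 2\right)\right)^{2} = \left(16 + 5\right)^{2} = 21^{2} = 441$)
$\frac{Q}{h{\left(-28 \right)}} = \frac{441}{- \frac{13}{4}} = 441 \left(- \frac{4}{13}\right) = - \frac{1764}{13}$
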